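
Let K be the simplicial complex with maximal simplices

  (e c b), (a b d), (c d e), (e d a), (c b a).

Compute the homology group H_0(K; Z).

Order the vertices as a < b < c < d < e. Listing each simplex with vertices in this order, K has dimension 2 with simplices:

  0-simplices (5): a, b, c, d, e
  1-simplices (10): ab, ac, ad, ae, bc, bd, be, cd, ce, de
  2-simplices (5): abc, abd, ade, bce, cde

Hence C_0 ≅ Z^5, C_1 ≅ Z^10, C_2 ≅ Z^5.

∂_1: C_1 → C_0 sends each edge [p,q] (with p < q) to q − p.
The resulting 5×10 matrix has rank 4, and its Smith normal form has invariant factors (1,1,1,1).

∂_2: C_2 → C_1 sends each 2-simplex [p,q,r] to [q,r] − [p,r] + [p,q]. For instance
  ∂cde = de − ce + cd,
  ∂bce = ce − be + bc.
The 10×5 boundary matrix has rank 5 and Smith normal form diag(1,1,1,1,1).

Now H_k = ker ∂_k / im ∂_{k+1}, so:

  H_0: rank C_0 − rank ∂_1 = 5 − 4 = 1, and the invariant factors of ∂_1 are all 1, so H_0 = Z.

(K is a triangulation of the Möbius band.)

H_0 ≅ Z.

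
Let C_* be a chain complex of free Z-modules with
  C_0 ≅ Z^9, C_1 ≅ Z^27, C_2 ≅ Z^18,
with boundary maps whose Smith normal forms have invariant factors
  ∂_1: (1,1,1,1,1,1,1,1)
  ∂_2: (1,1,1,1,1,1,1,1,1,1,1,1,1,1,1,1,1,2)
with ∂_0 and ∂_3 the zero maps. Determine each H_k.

H_0 = Z,  H_1 = Z ⊕ Z/2Z,  H_2 = 0.

H_0: b_0 = 9 − 0 − 8 = 1; torsion from ∂_1 factors > 1: none. So H_0 = Z.
H_1: b_1 = 27 − 8 − 18 = 1; torsion from ∂_2 factors > 1: [2]. So H_1 = Z ⊕ Z/2Z.
H_2: b_2 = 18 − 18 − 0 = 0; torsion from ∂_3 factors > 1: none. So H_2 = 0.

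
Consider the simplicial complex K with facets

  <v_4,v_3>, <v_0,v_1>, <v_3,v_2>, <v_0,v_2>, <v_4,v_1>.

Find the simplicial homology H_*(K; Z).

We work with the vertex ordering v_0 < v_1 < v_2 < v_3 < v_4. The simplices of K, each written with vertices in increasing order, are:

  0-simplices (5): [v_0], [v_1], [v_2], [v_3], [v_4]
  1-simplices (5): [v_0,v_1], [v_0,v_2], [v_1,v_4], [v_2,v_3], [v_3,v_4]

giving chain groups C_0 ≅ Z^5, C_1 ≅ Z^5.

The boundary map ∂_1: C_1 → C_0 maps an edge to its endpoints' difference, ∂[p,q] = q − p. For instance
  ∂[v_0,v_1] = [v_1] − [v_0].
The 5×5 boundary matrix has rank 4 and Smith normal form diag(1,1,1,1).

From H_k ≅ ker(∂_k) / im(∂_{k+1}) we obtain:

  H_0: rank C_0 − rank ∂_1 = 5 − 4 = 1, and the invariant factors of ∂_1 are all 1, so H_0 ≅ Z.
  H_1: rank ker ∂_1 − rank ∂_2 = (5 − 4) − 0 = 1, and there is no ∂_2, so H_1 ≅ Z.

H_0 ≅ Z,  H_1 ≅ Z.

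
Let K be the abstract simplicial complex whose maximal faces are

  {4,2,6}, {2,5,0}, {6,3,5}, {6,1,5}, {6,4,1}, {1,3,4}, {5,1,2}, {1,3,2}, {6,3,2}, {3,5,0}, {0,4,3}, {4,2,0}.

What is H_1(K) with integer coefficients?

We work with the vertex ordering 0 < 1 < 2 < 3 < 4 < 5 < 6. The simplices of K, each written with vertices in increasing order, are:

  0-simplices (7): [0], [1], [2], [3], [4], [5], [6]
  1-simplices (18): [0,2], [0,3], [0,4], [0,5], [1,2], [1,3], [1,4], [1,5], [1,6], [2,3], [2,4], [2,5], [2,6], [3,4], [3,5], [3,6], [4,6], [5,6]
  2-simplices (12): [0,2,4], [0,2,5], [0,3,4], [0,3,5], [1,2,3], [1,2,5], [1,3,4], [1,4,6], [1,5,6], [2,3,6], [2,4,6], [3,5,6]

Hence C_0 ≅ Z^7, C_1 ≅ Z^18, C_2 ≅ Z^12.

∂_1: C_1 → C_0 sends each edge [p,q] (with p < q) to q − p. For instance
  ∂[1,2] = [2] − [1].
This gives a 7×18 integer matrix of rank 6; reducing to Smith normal form yields diagonal entries (1,1,1,1,1,1).

The boundary map ∂_2: C_2 → C_1 acts by ∂[p,q,r] = [q,r] − [p,r] + [p,q]. For instance
  ∂[3,5,6] = [5,6] − [3,6] + [3,5],
  ∂[1,5,6] = [5,6] − [1,6] + [1,5].
The 18×12 boundary matrix has rank 12 and Smith normal form diag(1,1,1,1,1,1,1,1,1,1,1,2).

Computing H_k = (kernel of ∂_k) / (image of ∂_{k+1}):

  H_1: rank ker ∂_1 − rank ∂_2 = (18 − 6) − 12 = 0, and ∂_2 has invariant factor 2 > 1, so H_1 = Z/2.

H_1 ≅ Z/2.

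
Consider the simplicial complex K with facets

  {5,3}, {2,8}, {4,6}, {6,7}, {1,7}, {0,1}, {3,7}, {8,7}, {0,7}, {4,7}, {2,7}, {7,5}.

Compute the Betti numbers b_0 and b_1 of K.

b_0 = 1, b_1 = 4.

We work with the vertex ordering 0 < 1 < 2 < 3 < 4 < 5 < 6 < 7 < 8. The simplices of K, each written with vertices in increasing order, are:

  0-simplices (9): [0], [1], [2], [3], [4], [5], [6], [7], [8]
  1-simplices (12): [0,1], [0,7], [1,7], [2,7], [2,8], [3,5], [3,7], [4,6], [4,7], [5,7], [6,7], [7,8]

Hence C_0 ≅ Z^9, C_1 ≅ Z^12.

Boundary ∂_1: C_1 → C_0 is given by ∂[p,q] = [q] − [p].
The 9×12 boundary matrix has rank 8 and Smith normal form diag(1,1,1,1,1,1,1,1).

Reading off H_k = ker ∂_k / im ∂_{k+1}:

  H_0: rank C_0 − rank ∂_1 = 9 − 8 = 1, and the invariant factors of ∂_1 are all 1, so H_0 = Z.
  H_1: rank ker ∂_1 − rank ∂_2 = (12 − 8) − 0 = 4, and there is no ∂_2, so H_1 = Z^4.

Hence the Betti numbers are b_0 = 1, b_1 = 4.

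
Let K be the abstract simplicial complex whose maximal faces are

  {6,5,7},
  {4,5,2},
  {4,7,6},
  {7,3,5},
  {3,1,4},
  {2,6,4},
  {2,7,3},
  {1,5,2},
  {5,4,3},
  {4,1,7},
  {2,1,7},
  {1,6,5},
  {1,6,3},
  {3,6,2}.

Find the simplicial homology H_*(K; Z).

Fix the vertex order 1 < 2 < 3 < 4 < 5 < 6 < 7 and write every simplex with vertices in increasing order. Then dim K = 2 and the simplices of K are:

  0-simplices (7): [1], [2], [3], [4], [5], [6], [7]
  1-simplices (21): [1,2], [1,3], [1,4], [1,5], [1,6], [1,7], [2,3], [2,4], [2,5], [2,6], [2,7], [3,4], [3,5], [3,6], [3,7], [4,5], [4,6], [4,7], [5,6], [5,7], [6,7]
  2-simplices (14): [1,2,5], [1,2,7], [1,3,4], [1,3,6], [1,4,7], [1,5,6], [2,3,6], [2,3,7], [2,4,5], [2,4,6], [3,4,5], [3,5,7], [4,6,7], [5,6,7]

giving chain groups C_0 ≅ Z^7, C_1 ≅ Z^21, C_2 ≅ Z^14.

Boundary ∂_1: C_1 → C_0 is given by ∂[p,q] = [q] − [p].
The resulting 7×21 matrix has rank 6, and its Smith normal form has invariant factors (1,1,1,1,1,1).

∂_2: C_2 → C_1 sends each 2-simplex [p,q,r] to [q,r] − [p,r] + [p,q]. For instance
  ∂[3,4,5] = [4,5] − [3,5] + [3,4],
  ∂[2,3,7] = [3,7] − [2,7] + [2,3].
As a 21×14 matrix over Z this has rank 13, with invariant factors (1,1,1,1,1,1,1,1,1,1,1,1,1).

Computing H_k = (kernel of ∂_k) / (image of ∂_{k+1}):

  H_0: rank C_0 − rank ∂_1 = 7 − 6 = 1, and the invariant factors of ∂_1 are all 1, so H_0 ≅ Z.
  H_1: rank ker ∂_1 − rank ∂_2 = (21 − 6) − 13 = 2, and the invariant factors of ∂_2 are all 1, so H_1 ≅ Z^2.
  H_2: rank ker ∂_2 − rank ∂_3 = (14 − 13) − 0 = 1, and there is no ∂_3, so H_2 ≅ Z.

(K is a triangulation of the torus T^2.)

H_0 = Z,  H_1 = Z^2,  H_2 = Z.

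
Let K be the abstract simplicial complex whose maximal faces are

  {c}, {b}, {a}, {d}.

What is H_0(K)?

Take the total order a < b < c < d on the vertex set. Then K (dimension 0) consists of the simplices:

  0-simplices (4): a, b, c, d

so the chain groups are C_0 ≅ Z^4.

Computing H_k = (kernel of ∂_k) / (image of ∂_{k+1}):

  H_0: rank C_0 − rank ∂_1 = 4 − 0 = 4, and there is no ∂_1, so H_0 ≅ Z^4.

(K is a triangulation of a set of 4 points.)

H_0 = Z^4.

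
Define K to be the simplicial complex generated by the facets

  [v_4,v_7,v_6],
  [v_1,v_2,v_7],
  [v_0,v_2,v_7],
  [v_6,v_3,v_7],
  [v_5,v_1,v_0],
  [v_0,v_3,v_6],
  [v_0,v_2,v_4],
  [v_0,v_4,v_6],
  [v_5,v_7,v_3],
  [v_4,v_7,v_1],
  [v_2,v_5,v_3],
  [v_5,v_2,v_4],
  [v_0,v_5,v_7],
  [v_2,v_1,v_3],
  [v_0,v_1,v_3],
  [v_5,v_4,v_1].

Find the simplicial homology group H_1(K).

Fix the vertex order v_0 < v_1 < v_2 < v_3 < v_4 < v_5 < v_6 < v_7 and write every simplex with vertices in increasing order. Then dim K = 2 and the simplices of K are:

  0-simplices (8): [v_0], [v_1], [v_2], [v_3], [v_4], [v_5], [v_6], [v_7]
  1-simplices (24): (24 of them)
  2-simplices (16): (16 of them)

giving chain groups C_0 ≅ Z^8, C_1 ≅ Z^24, C_2 ≅ Z^16.

∂_1: C_1 → C_0 maps an edge to its endpoints' difference, ∂[p,q] = q − p.
The resulting 8×24 matrix has rank 7, and its Smith normal form has invariant factors (1,1,1,1,1,1,1).

∂_2: C_2 → C_1 acts by ∂[p,q,r] = [q,r] − [p,r] + [p,q]. For instance
  ∂[v_0,v_1,v_5] = [v_1,v_5] − [v_0,v_5] + [v_0,v_1],
  ∂[v_3,v_5,v_7] = [v_5,v_7] − [v_3,v_7] + [v_3,v_5].
This gives a 24×16 integer matrix of rank 15; reducing to Smith normal form yields diagonal entries (1,1,1,1,1,1,1,1,1,1,1,1,1,1,1).

Now H_k = ker ∂_k / im ∂_{k+1}, so:

  H_1: rank ker ∂_1 − rank ∂_2 = (24 − 7) − 15 = 2, and the invariant factors of ∂_2 are all 1, so H_1 = Z^2.

H_1 ≅ Z^2.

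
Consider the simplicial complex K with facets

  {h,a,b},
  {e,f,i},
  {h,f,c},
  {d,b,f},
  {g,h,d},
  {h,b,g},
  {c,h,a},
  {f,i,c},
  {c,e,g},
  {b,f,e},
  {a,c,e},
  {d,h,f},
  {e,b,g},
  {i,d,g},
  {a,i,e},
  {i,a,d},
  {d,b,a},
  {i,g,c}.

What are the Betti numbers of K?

K has 9 vertices, 27 edges, 18 triangles.
rank ∂_0 = 0, rank ∂_1 = 8 ⇒ b_0 = 9 − 0 − 8 = 1; all invariant factors of ∂_1 are 1 so no torsion. So H_0 = Z.
rank ∂_1 = 8, rank ∂_2 = 18 ⇒ b_1 = 27 − 8 − 18 = 1; ∂_2 has invariant factor(s) [2] giving torsion. So H_1 = Z ⊕ Z/2Z.
rank ∂_2 = 18, rank ∂_3 = 0 ⇒ b_2 = 18 − 18 − 0 = 0. So H_2 = 0.

b_0 = 1, b_1 = 1, b_2 = 0.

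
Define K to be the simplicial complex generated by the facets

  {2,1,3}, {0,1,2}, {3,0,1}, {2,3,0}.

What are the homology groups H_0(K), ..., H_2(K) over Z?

Fix the vertex order 0 < 1 < 2 < 3 and write every simplex with vertices in increasing order. Then dim K = 2 and the simplices of K are:

  0-simplices (4): [0], [1], [2], [3]
  1-simplices (6): [0,1], [0,2], [0,3], [1,2], [1,3], [2,3]
  2-simplices (4): [0,1,2], [0,1,3], [0,2,3], [1,2,3]

so the chain groups are C_0 ≅ Z^4, C_1 ≅ Z^6, C_2 ≅ Z^4.

The boundary map ∂_1: C_1 → C_0 maps an edge to its endpoints' difference, ∂[p,q] = q − p. For instance
  ∂[1,2] = [2] − [1].
As a 4×6 matrix over Z this has rank 3, with invariant factors (1,1,1).

The boundary map ∂_2: C_2 → C_1 maps a triangle to the signed sum of its edges. For instance
  ∂[0,2,3] = [2,3] − [0,3] + [0,2],
  ∂[1,2,3] = [2,3] − [1,3] + [1,2].
The 6×4 boundary matrix has rank 3 and Smith normal form diag(1,1,1).

From H_k ≅ ker(∂_k) / im(∂_{k+1}) we obtain:

  H_0: rank C_0 − rank ∂_1 = 4 − 3 = 1, and the invariant factors of ∂_1 are all 1, so H_0 ≅ Z.
  H_1: rank ker ∂_1 − rank ∂_2 = (6 − 3) − 3 = 0, and the invariant factors of ∂_2 are all 1, so H_1 ≅ 0.
  H_2: rank ker ∂_2 − rank ∂_3 = (4 − 3) − 0 = 1, and there is no ∂_3, so H_2 ≅ Z.

H_0 ≅ Z,  H_1 = 0,  H_2 ≅ Z.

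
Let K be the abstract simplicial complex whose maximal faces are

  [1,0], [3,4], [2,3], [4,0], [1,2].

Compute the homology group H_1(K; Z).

H_1 ≅ Z.

K has 5 vertices, 5 edges.
rank ∂_1 = 4, rank ∂_2 = 0 ⇒ b_1 = 5 − 4 − 0 = 1. So H_1 ≅ Z.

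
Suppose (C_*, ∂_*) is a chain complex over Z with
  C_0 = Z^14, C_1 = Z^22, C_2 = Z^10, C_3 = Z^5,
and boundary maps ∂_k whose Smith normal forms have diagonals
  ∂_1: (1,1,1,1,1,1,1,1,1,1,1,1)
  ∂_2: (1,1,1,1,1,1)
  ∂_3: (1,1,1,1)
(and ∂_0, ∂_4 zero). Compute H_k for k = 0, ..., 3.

H_0: b_0 = 14 − 0 − 12 = 2; torsion from ∂_1 factors > 1: none. So H_0 = Z^2.
H_1: b_1 = 22 − 12 − 6 = 4; torsion from ∂_2 factors > 1: none. So H_1 = Z^4.
H_2: b_2 = 10 − 6 − 4 = 0; torsion from ∂_3 factors > 1: none. So H_2 = 0.
H_3: b_3 = 5 − 4 − 0 = 1; torsion from ∂_4 factors > 1: none. So H_3 = Z.

H_0 = Z^2,  H_1 = Z^4,  H_2 = 0,  H_3 = Z.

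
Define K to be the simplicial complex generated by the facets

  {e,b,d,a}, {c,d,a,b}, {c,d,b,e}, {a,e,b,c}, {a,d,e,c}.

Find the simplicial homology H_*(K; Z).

Fix the vertex order a < b < c < d < e and write every simplex with vertices in increasing order. Then dim K = 3 and the simplices of K are:

  0-simplices (5): a, b, c, d, e
  1-simplices (10): ab, ac, ad, ae, bc, bd, be, cd, ce, de
  2-simplices (10): abc, abd, abe, acd, ace, ade, bcd, bce, bde, cde
  3-simplices (5): abcd, abce, abde, acde, bcde

Hence C_0 ≅ Z^5, C_1 ≅ Z^10, C_2 ≅ Z^10, C_3 ≅ Z^5.

The boundary map ∂_1: C_1 → C_0 is given by ∂[p,q] = [q] − [p]. For instance
  ∂ad = d − a.
As a 5×10 matrix over Z this has rank 4, with invariant factors (1,1,1,1).

The boundary map ∂_2: C_2 → C_1 sends each 2-simplex [p,q,r] to [q,r] − [p,r] + [p,q]. For instance
  ∂ade = de − ae + ad,
  ∂bde = de − be + bd.
As a 10×10 matrix over Z this has rank 6, with invariant factors (1,1,1,1,1,1).

Boundary ∂_3: C_3 → C_2 sends each 3-simplex σ to the alternating sum Σ_i (−1)^i (σ with its i-th vertex removed). For instance
  ∂bcde = cde − bde + bce − bcd,
  ∂abcd = bcd − acd + abd − abc.
As a 10×5 matrix over Z this has rank 4, with invariant factors (1,1,1,1).

Reading off H_k = ker ∂_k / im ∂_{k+1}:

  H_0: rank C_0 − rank ∂_1 = 5 − 4 = 1, and the invariant factors of ∂_1 are all 1, so H_0 ≅ Z.
  H_1: rank ker ∂_1 − rank ∂_2 = (10 − 4) − 6 = 0, and the invariant factors of ∂_2 are all 1, so H_1 ≅ 0.
  H_2: rank ker ∂_2 − rank ∂_3 = (10 − 6) − 4 = 0, and the invariant factors of ∂_3 are all 1, so H_2 ≅ 0.
  H_3: rank ker ∂_3 − rank ∂_4 = (5 − 4) − 0 = 1, and there is no ∂_4, so H_3 ≅ Z.

H_0 ≅ Z,  H_1 = 0,  H_2 = 0,  H_3 ≅ Z.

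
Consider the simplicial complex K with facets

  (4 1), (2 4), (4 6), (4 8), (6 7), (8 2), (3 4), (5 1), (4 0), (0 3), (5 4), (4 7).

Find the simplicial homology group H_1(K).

We work with the vertex ordering 0 < 1 < 2 < 3 < 4 < 5 < 6 < 7 < 8. The simplices of K, each written with vertices in increasing order, are:

  0-simplices (9): [0], [1], [2], [3], [4], [5], [6], [7], [8]
  1-simplices (12): [0,3], [0,4], [1,4], [1,5], [2,4], [2,8], [3,4], [4,5], [4,6], [4,7], [4,8], [6,7]

giving chain groups C_0 ≅ Z^9, C_1 ≅ Z^12.

Boundary ∂_1: C_1 → C_0 is given by ∂[p,q] = [q] − [p]. For instance
  ∂[6,7] = [7] − [6].
This gives a 9×12 integer matrix of rank 8; reducing to Smith normal form yields diagonal entries (1,1,1,1,1,1,1,1).

Computing H_k = (kernel of ∂_k) / (image of ∂_{k+1}):

  H_1: rank ker ∂_1 − rank ∂_2 = (12 − 8) − 0 = 4, and there is no ∂_2, so H_1 = Z^4.

(K is a triangulation of a wedge of 4 circles.)

H_1 ≅ Z^4.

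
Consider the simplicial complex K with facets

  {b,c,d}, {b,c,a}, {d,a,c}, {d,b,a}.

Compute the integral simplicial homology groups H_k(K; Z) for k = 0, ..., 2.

H_0 ≅ Z,  H_1 = 0,  H_2 ≅ Z.

K has 4 vertices, 6 edges, 4 triangles.
rank ∂_0 = 0, rank ∂_1 = 3 ⇒ b_0 = 4 − 0 − 3 = 1; all invariant factors of ∂_1 are 1 so no torsion. So H_0 = Z.
rank ∂_1 = 3, rank ∂_2 = 3 ⇒ b_1 = 6 − 3 − 3 = 0; all invariant factors of ∂_2 are 1 so no torsion. So H_1 = 0.
rank ∂_2 = 3, rank ∂_3 = 0 ⇒ b_2 = 4 − 3 − 0 = 1. So H_2 = Z.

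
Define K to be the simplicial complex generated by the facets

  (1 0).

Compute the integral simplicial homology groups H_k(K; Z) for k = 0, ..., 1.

H_0 = Z,  H_1 = 0.

We work with the vertex ordering 0 < 1. The simplices of K, each written with vertices in increasing order, are:

  0-simplices (2): [0], [1]
  1-simplices (1): [0,1]

Hence C_0 ≅ Z^2, C_1 ≅ Z^1.

The boundary map ∂_1: C_1 → C_0 maps an edge to its endpoints' difference, ∂[p,q] = q − p.
As a 2×1 matrix over Z this has rank 1, with invariant factors (1).

Computing H_k = (kernel of ∂_k) / (image of ∂_{k+1}):

  H_0: rank C_0 − rank ∂_1 = 2 − 1 = 1, and the invariant factors of ∂_1 are all 1, so H_0 ≅ Z.
  H_1: rank ker ∂_1 − rank ∂_2 = (1 − 1) − 0 = 0, and there is no ∂_2, so H_1 ≅ 0.

As a check, the Euler characteristic is 2 − 1 = 1, which agrees with 1 − 0 = 1.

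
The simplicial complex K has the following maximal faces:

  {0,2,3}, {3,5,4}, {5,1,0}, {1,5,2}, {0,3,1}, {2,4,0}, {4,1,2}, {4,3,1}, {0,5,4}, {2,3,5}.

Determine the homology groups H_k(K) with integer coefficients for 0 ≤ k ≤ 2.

Fix the vertex order 0 < 1 < 2 < 3 < 4 < 5 and write every simplex with vertices in increasing order. Then dim K = 2 and the simplices of K are:

  0-simplices (6): [0], [1], [2], [3], [4], [5]
  1-simplices (15): [0,1], [0,2], [0,3], [0,4], [0,5], [1,2], [1,3], [1,4], [1,5], [2,3], [2,4], [2,5], [3,4], [3,5], [4,5]
  2-simplices (10): [0,1,3], [0,1,5], [0,2,3], [0,2,4], [0,4,5], [1,2,4], [1,2,5], [1,3,4], [2,3,5], [3,4,5]

giving chain groups C_0 ≅ Z^6, C_1 ≅ Z^15, C_2 ≅ Z^10.

Boundary ∂_1: C_1 → C_0 maps an edge to its endpoints' difference, ∂[p,q] = q − p. For instance
  ∂[3,5] = [5] − [3].
This gives a 6×15 integer matrix of rank 5; reducing to Smith normal form yields diagonal entries (1,1,1,1,1).

Boundary ∂_2: C_2 → C_1 sends each 2-simplex [p,q,r] to [q,r] − [p,r] + [p,q]. For instance
  ∂[1,3,4] = [3,4] − [1,4] + [1,3],
  ∂[3,4,5] = [4,5] − [3,5] + [3,4].
As a 15×10 matrix over Z this has rank 10, with invariant factors (1,1,1,1,1,1,1,1,1,2).

Reading off H_k = ker ∂_k / im ∂_{k+1}:

  H_0: rank C_0 − rank ∂_1 = 6 − 5 = 1, and the invariant factors of ∂_1 are all 1, so H_0 ≅ Z.
  H_1: rank ker ∂_1 − rank ∂_2 = (15 − 5) − 10 = 0, and ∂_2 has invariant factor 2 > 1, so H_1 ≅ Z/2.
  H_2: rank ker ∂_2 − rank ∂_3 = (10 − 10) − 0 = 0, and there is no ∂_3, so H_2 ≅ 0.

H_0 = Z,  H_1 = Z/2,  H_2 = 0.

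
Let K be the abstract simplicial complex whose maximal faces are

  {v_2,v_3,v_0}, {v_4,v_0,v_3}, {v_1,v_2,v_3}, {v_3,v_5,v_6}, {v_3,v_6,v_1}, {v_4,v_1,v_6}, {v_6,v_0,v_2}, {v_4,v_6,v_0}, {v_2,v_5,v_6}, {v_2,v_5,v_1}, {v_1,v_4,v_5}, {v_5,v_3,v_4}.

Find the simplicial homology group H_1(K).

H_1 = Z/2.

We work with the vertex ordering v_0 < v_1 < v_2 < v_3 < v_4 < v_5 < v_6. The simplices of K, each written with vertices in increasing order, are:

  0-simplices (7): [v_0], [v_1], [v_2], [v_3], [v_4], [v_5], [v_6]
  1-simplices (18): (18 of them)
  2-simplices (12): (12 of them)

giving chain groups C_0 ≅ Z^7, C_1 ≅ Z^18, C_2 ≅ Z^12.

Boundary ∂_1: C_1 → C_0 is given by ∂[p,q] = [q] − [p].
As a 7×18 matrix over Z this has rank 6, with invariant factors (1,1,1,1,1,1).

∂_2: C_2 → C_1 maps a triangle to the signed sum of its edges. For instance
  ∂[v_3,v_4,v_5] = [v_4,v_5] − [v_3,v_5] + [v_3,v_4],
  ∂[v_0,v_2,v_6] = [v_2,v_6] − [v_0,v_6] + [v_0,v_2].
This gives a 18×12 integer matrix of rank 12; reducing to Smith normal form yields diagonal entries (1,1,1,1,1,1,1,1,1,1,1,2).

From H_k ≅ ker(∂_k) / im(∂_{k+1}) we obtain:

  H_1: rank ker ∂_1 − rank ∂_2 = (18 − 6) − 12 = 0, and ∂_2 has invariant factor 2 > 1, so H_1 = Z/2.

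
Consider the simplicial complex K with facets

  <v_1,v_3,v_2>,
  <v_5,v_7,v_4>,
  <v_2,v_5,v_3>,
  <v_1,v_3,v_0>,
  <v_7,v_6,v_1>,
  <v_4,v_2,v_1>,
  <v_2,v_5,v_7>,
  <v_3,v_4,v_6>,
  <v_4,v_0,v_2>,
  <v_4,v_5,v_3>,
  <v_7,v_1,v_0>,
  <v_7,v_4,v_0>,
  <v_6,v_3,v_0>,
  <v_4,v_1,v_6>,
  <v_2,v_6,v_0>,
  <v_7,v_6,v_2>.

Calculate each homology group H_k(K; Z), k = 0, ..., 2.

Fix the vertex order v_0 < v_1 < v_2 < v_3 < v_4 < v_5 < v_6 < v_7 and write every simplex with vertices in increasing order. Then dim K = 2 and the simplices of K are:

  0-simplices (8): [v_0], [v_1], [v_2], [v_3], [v_4], [v_5], [v_6], [v_7]
  1-simplices (24): (24 of them)
  2-simplices (16): (16 of them)

so the chain groups are C_0 ≅ Z^8, C_1 ≅ Z^24, C_2 ≅ Z^16.

The boundary map ∂_1: C_1 → C_0 is given by ∂[p,q] = [q] − [p].
The resulting 8×24 matrix has rank 7, and its Smith normal form has invariant factors (1,1,1,1,1,1,1).

∂_2: C_2 → C_1 acts by ∂[p,q,r] = [q,r] − [p,r] + [p,q]. For instance
  ∂[v_3,v_4,v_6] = [v_4,v_6] − [v_3,v_6] + [v_3,v_4],
  ∂[v_0,v_2,v_6] = [v_2,v_6] − [v_0,v_6] + [v_0,v_2].
The 24×16 boundary matrix has rank 15 and Smith normal form diag(1,1,1,1,1,1,1,1,1,1,1,1,1,1,1).

From H_k ≅ ker(∂_k) / im(∂_{k+1}) we obtain:

  H_0: rank C_0 − rank ∂_1 = 8 − 7 = 1, and the invariant factors of ∂_1 are all 1, so H_0 = Z.
  H_1: rank ker ∂_1 − rank ∂_2 = (24 − 7) − 15 = 2, and the invariant factors of ∂_2 are all 1, so H_1 = Z^2.
  H_2: rank ker ∂_2 − rank ∂_3 = (16 − 15) − 0 = 1, and there is no ∂_3, so H_2 = Z.

As a check, the Euler characteristic is 8 − 24 + 16 = 0, which agrees with 1 − 2 + 1 = 0.
(K is a triangulation of the torus T^2.)

H_0 ≅ Z,  H_1 ≅ Z^2,  H_2 ≅ Z.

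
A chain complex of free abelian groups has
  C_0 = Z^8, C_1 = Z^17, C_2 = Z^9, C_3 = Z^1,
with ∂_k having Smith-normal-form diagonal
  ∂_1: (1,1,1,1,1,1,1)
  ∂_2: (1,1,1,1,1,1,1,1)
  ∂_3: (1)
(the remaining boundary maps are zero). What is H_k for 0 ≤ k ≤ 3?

H_0 = Z,  H_1 = Z^2,  H_2 = 0,  H_3 = 0.

H_0: b_0 = 8 − 0 − 7 = 1; torsion from ∂_1 factors > 1: none. So H_0 = Z.
H_1: b_1 = 17 − 7 − 8 = 2; torsion from ∂_2 factors > 1: none. So H_1 = Z^2.
H_2: b_2 = 9 − 8 − 1 = 0; torsion from ∂_3 factors > 1: none. So H_2 = 0.
H_3: b_3 = 1 − 1 − 0 = 0; torsion from ∂_4 factors > 1: none. So H_3 = 0.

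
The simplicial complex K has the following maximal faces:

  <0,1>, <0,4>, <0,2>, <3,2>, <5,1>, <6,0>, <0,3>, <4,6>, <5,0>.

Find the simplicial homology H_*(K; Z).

Order the vertices as 0 < 1 < 2 < 3 < 4 < 5 < 6. Listing each simplex with vertices in this order, K has dimension 1 with simplices:

  0-simplices (7): [0], [1], [2], [3], [4], [5], [6]
  1-simplices (9): [0,1], [0,2], [0,3], [0,4], [0,5], [0,6], [1,5], [2,3], [4,6]

so the chain groups are C_0 ≅ Z^7, C_1 ≅ Z^9.

The boundary map ∂_1: C_1 → C_0 sends each edge [p,q] (with p < q) to q − p. For instance
  ∂[0,1] = [1] − [0].
As a 7×9 matrix over Z this has rank 6, with invariant factors (1,1,1,1,1,1).

Computing H_k = (kernel of ∂_k) / (image of ∂_{k+1}):

  H_0: rank C_0 − rank ∂_1 = 7 − 6 = 1, and the invariant factors of ∂_1 are all 1, so H_0 ≅ Z.
  H_1: rank ker ∂_1 − rank ∂_2 = (9 − 6) − 0 = 3, and there is no ∂_2, so H_1 ≅ Z^3.

As a check, the Euler characteristic is 7 − 9 = -2, which agrees with 1 − 3 = -2.

H_0 = Z,  H_1 = Z^3.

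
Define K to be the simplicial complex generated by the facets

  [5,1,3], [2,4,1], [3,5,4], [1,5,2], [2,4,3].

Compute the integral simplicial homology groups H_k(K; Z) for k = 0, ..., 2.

Fix the vertex order 1 < 2 < 3 < 4 < 5 and write every simplex with vertices in increasing order. Then dim K = 2 and the simplices of K are:

  0-simplices (5): [1], [2], [3], [4], [5]
  1-simplices (10): [1,2], [1,3], [1,4], [1,5], [2,3], [2,4], [2,5], [3,4], [3,5], [4,5]
  2-simplices (5): [1,2,4], [1,2,5], [1,3,5], [2,3,4], [3,4,5]

Hence C_0 ≅ Z^5, C_1 ≅ Z^10, C_2 ≅ Z^5.

∂_1: C_1 → C_0 is given by ∂[p,q] = [q] − [p]. For instance
  ∂[2,5] = [5] − [2].
This gives a 5×10 integer matrix of rank 4; reducing to Smith normal form yields diagonal entries (1,1,1,1).

∂_2: C_2 → C_1 acts by ∂[p,q,r] = [q,r] − [p,r] + [p,q]. For instance
  ∂[1,2,5] = [2,5] − [1,5] + [1,2],
  ∂[1,3,5] = [3,5] − [1,5] + [1,3].
This gives a 10×5 integer matrix of rank 5; reducing to Smith normal form yields diagonal entries (1,1,1,1,1).

Now H_k = ker ∂_k / im ∂_{k+1}, so:

  H_0: rank C_0 − rank ∂_1 = 5 − 4 = 1, and the invariant factors of ∂_1 are all 1, so H_0 ≅ Z.
  H_1: rank ker ∂_1 − rank ∂_2 = (10 − 4) − 5 = 1, and the invariant factors of ∂_2 are all 1, so H_1 ≅ Z.
  H_2: rank ker ∂_2 − rank ∂_3 = (5 − 5) − 0 = 0, and there is no ∂_3, so H_2 ≅ 0.

(K is a triangulation of the Möbius band.)

H_0 = Z,  H_1 = Z,  H_2 = 0.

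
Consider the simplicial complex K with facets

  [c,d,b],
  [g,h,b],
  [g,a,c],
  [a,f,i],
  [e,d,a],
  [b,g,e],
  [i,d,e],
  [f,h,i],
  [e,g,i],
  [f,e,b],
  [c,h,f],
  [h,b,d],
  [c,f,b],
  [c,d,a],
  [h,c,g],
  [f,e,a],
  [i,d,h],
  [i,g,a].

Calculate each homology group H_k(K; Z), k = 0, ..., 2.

Fix the vertex order a < b < c < d < e < f < g < h < i and write every simplex with vertices in increasing order. Then dim K = 2 and the simplices of K are:

  0-simplices (9): a, b, c, d, e, f, g, h, i
  1-simplices (27): ac, ad, ae, af, ag, ai, bc, bd, be, bf, bg, bh, cd, cf, cg, ch, de, dh, di, ef, eg, ei, fh, fi, gh, gi, hi
  2-simplices (18): acd, acg, ade, aef, afi, agi, bcd, bcf, bdh, bef, beg, bgh, cfh, cgh, dei, dhi, egi, fhi

so the chain groups are C_0 ≅ Z^9, C_1 ≅ Z^27, C_2 ≅ Z^18.

Boundary ∂_1: C_1 → C_0 sends each edge [p,q] (with p < q) to q − p.
As a 9×27 matrix over Z this has rank 8, with invariant factors (1,1,1,1,1,1,1,1).

The boundary map ∂_2: C_2 → C_1 acts by ∂[p,q,r] = [q,r] − [p,r] + [p,q]. For instance
  ∂bcd = cd − bd + bc,
  ∂bgh = gh − bh + bg.
The resulting 27×18 matrix has rank 18, and its Smith normal form has invariant factors (1,1,1,1,1,1,1,1,1,1,1,1,1,1,1,1,1,2).

Now H_k = ker ∂_k / im ∂_{k+1}, so:

  H_0: rank C_0 − rank ∂_1 = 9 − 8 = 1, and the invariant factors of ∂_1 are all 1, so H_0 ≅ Z.
  H_1: rank ker ∂_1 − rank ∂_2 = (27 − 8) − 18 = 1, and ∂_2 has invariant factor 2 > 1, so H_1 ≅ Z ⊕ Z/2Z.
  H_2: rank ker ∂_2 − rank ∂_3 = (18 − 18) − 0 = 0, and there is no ∂_3, so H_2 ≅ 0.

As a check, the Euler characteristic is 9 − 27 + 18 = 0, which agrees with 1 − 1 + 0 = 0.

H_0 ≅ Z,  H_1 ≅ Z ⊕ Z/2Z,  H_2 = 0.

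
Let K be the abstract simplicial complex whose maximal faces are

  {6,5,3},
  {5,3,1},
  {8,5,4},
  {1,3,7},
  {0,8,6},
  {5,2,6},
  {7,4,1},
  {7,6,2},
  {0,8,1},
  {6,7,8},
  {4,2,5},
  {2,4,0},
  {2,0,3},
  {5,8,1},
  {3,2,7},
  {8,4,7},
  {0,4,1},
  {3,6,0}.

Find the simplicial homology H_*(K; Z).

Fix the vertex order 0 < 1 < 2 < 3 < 4 < 5 < 6 < 7 < 8 and write every simplex with vertices in increasing order. Then dim K = 2 and the simplices of K are:

  0-simplices (9): [0], [1], [2], [3], [4], [5], [6], [7], [8]
  1-simplices (27): (27 of them)
  2-simplices (18): [0,1,4], [0,1,8], [0,2,3], [0,2,4], [0,3,6], [0,6,8], [1,3,5], [1,3,7], [1,4,7], [1,5,8], [2,3,7], [2,4,5], [2,5,6], [2,6,7], [3,5,6], [4,5,8], [4,7,8], [6,7,8]

Hence C_0 ≅ Z^9, C_1 ≅ Z^27, C_2 ≅ Z^18.

∂_1: C_1 → C_0 is given by ∂[p,q] = [q] − [p].
The 9×27 boundary matrix has rank 8 and Smith normal form diag(1,1,1,1,1,1,1,1).

The boundary map ∂_2: C_2 → C_1 sends each 2-simplex [p,q,r] to [q,r] − [p,r] + [p,q]. For instance
  ∂[6,7,8] = [7,8] − [6,8] + [6,7],
  ∂[3,5,6] = [5,6] − [3,6] + [3,5].
The 27×18 boundary matrix has rank 18 and Smith normal form diag(1,1,1,1,1,1,1,1,1,1,1,1,1,1,1,1,1,2).

Now H_k = ker ∂_k / im ∂_{k+1}, so:

  H_0: rank C_0 − rank ∂_1 = 9 − 8 = 1, and the invariant factors of ∂_1 are all 1, so H_0 = Z.
  H_1: rank ker ∂_1 − rank ∂_2 = (27 − 8) − 18 = 1, and ∂_2 has invariant factor 2 > 1, so H_1 = Z ⊕ Z/2.
  H_2: rank ker ∂_2 − rank ∂_3 = (18 − 18) − 0 = 0, and there is no ∂_3, so H_2 = 0.

H_0 ≅ Z,  H_1 ≅ Z ⊕ Z/2,  H_2 = 0.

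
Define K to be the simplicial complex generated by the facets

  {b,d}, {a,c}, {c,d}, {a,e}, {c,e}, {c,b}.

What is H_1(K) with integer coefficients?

We work with the vertex ordering a < b < c < d < e. The simplices of K, each written with vertices in increasing order, are:

  0-simplices (5): a, b, c, d, e
  1-simplices (6): ac, ae, bc, bd, cd, ce

Hence C_0 ≅ Z^5, C_1 ≅ Z^6.

∂_1: C_1 → C_0 is given by ∂[p,q] = [q] − [p]. For instance
  ∂bd = d − b.
The resulting 5×6 matrix has rank 4, and its Smith normal form has invariant factors (1,1,1,1).

Now H_k = ker ∂_k / im ∂_{k+1}, so:

  H_1: rank ker ∂_1 − rank ∂_2 = (6 − 4) − 0 = 2, and there is no ∂_2, so H_1 ≅ Z^2.

H_1 ≅ Z^2.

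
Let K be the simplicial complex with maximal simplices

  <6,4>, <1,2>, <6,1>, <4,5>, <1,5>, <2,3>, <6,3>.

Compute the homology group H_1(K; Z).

We work with the vertex ordering 1 < 2 < 3 < 4 < 5 < 6. The simplices of K, each written with vertices in increasing order, are:

  0-simplices (6): [1], [2], [3], [4], [5], [6]
  1-simplices (7): [1,2], [1,5], [1,6], [2,3], [3,6], [4,5], [4,6]

Hence C_0 ≅ Z^6, C_1 ≅ Z^7.

The boundary map ∂_1: C_1 → C_0 sends each edge [p,q] (with p < q) to q − p. For instance
  ∂[4,6] = [6] − [4].
The resulting 6×7 matrix has rank 5, and its Smith normal form has invariant factors (1,1,1,1,1).

From H_k ≅ ker(∂_k) / im(∂_{k+1}) we obtain:

  H_1: rank ker ∂_1 − rank ∂_2 = (7 − 5) − 0 = 2, and there is no ∂_2, so H_1 ≅ Z^2.

H_1 ≅ Z^2.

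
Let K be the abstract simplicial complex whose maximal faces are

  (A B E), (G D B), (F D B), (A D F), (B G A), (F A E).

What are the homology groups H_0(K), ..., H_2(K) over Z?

H_0 ≅ Z,  H_1 ≅ Z,  H_2 = 0.

Fix the vertex order A < B < D < E < F < G and write every simplex with vertices in increasing order. Then dim K = 2 and the simplices of K are:

  0-simplices (6): A, B, D, E, F, G
  1-simplices (12): AB, AD, AE, AF, AG, BD, BE, BF, BG, DF, DG, EF
  2-simplices (6): ABE, ABG, ADF, AEF, BDF, BDG

Hence C_0 ≅ Z^6, C_1 ≅ Z^12, C_2 ≅ Z^6.

Boundary ∂_1: C_1 → C_0 maps an edge to its endpoints' difference, ∂[p,q] = q − p.
The resulting 6×12 matrix has rank 5, and its Smith normal form has invariant factors (1,1,1,1,1).

Boundary ∂_2: C_2 → C_1 sends each 2-simplex [p,q,r] to [q,r] − [p,r] + [p,q]. For instance
  ∂ADF = DF − AF + AD,
  ∂ABE = BE − AE + AB.
This gives a 12×6 integer matrix of rank 6; reducing to Smith normal form yields diagonal entries (1,1,1,1,1,1).

Reading off H_k = ker ∂_k / im ∂_{k+1}:

  H_0: rank C_0 − rank ∂_1 = 6 − 5 = 1, and the invariant factors of ∂_1 are all 1, so H_0 ≅ Z.
  H_1: rank ker ∂_1 − rank ∂_2 = (12 − 5) − 6 = 1, and the invariant factors of ∂_2 are all 1, so H_1 ≅ Z.
  H_2: rank ker ∂_2 − rank ∂_3 = (6 − 6) − 0 = 0, and there is no ∂_3, so H_2 ≅ 0.

As a check, the Euler characteristic is 6 − 12 + 6 = 0, which agrees with 1 − 1 + 0 = 0.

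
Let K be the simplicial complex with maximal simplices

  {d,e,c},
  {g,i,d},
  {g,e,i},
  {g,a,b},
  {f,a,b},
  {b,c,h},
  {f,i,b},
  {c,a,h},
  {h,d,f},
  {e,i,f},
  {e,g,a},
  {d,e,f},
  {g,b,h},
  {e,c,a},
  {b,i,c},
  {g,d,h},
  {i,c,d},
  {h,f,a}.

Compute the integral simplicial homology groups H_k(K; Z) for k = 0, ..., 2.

H_0 = Z,  H_1 = Z ⊕ Z/2,  H_2 = 0.

Order the vertices as a < b < c < d < e < f < g < h < i. Listing each simplex with vertices in this order, K has dimension 2 with simplices:

  0-simplices (9): a, b, c, d, e, f, g, h, i
  1-simplices (27): ab, ac, ae, af, ag, ah, bc, bf, bg, bh, bi, cd, ce, ch, ci, de, df, dg, dh, di, ef, eg, ei, fh, fi, gh, gi
  2-simplices (18): abf, abg, ace, ach, aeg, afh, bch, bci, bfi, bgh, cde, cdi, def, dfh, dgh, dgi, efi, egi

so the chain groups are C_0 ≅ Z^9, C_1 ≅ Z^27, C_2 ≅ Z^18.

Boundary ∂_1: C_1 → C_0 maps an edge to its endpoints' difference, ∂[p,q] = q − p. For instance
  ∂ag = g − a.
The 9×27 boundary matrix has rank 8 and Smith normal form diag(1,1,1,1,1,1,1,1).

The boundary map ∂_2: C_2 → C_1 maps a triangle to the signed sum of its edges. For instance
  ∂bfi = fi − bi + bf,
  ∂def = ef − df + de.
The 27×18 boundary matrix has rank 18 and Smith normal form diag(1,1,1,1,1,1,1,1,1,1,1,1,1,1,1,1,1,2).

Reading off H_k = ker ∂_k / im ∂_{k+1}:

  H_0: rank C_0 − rank ∂_1 = 9 − 8 = 1, and the invariant factors of ∂_1 are all 1, so H_0 ≅ Z.
  H_1: rank ker ∂_1 − rank ∂_2 = (27 − 8) − 18 = 1, and ∂_2 has invariant factor 2 > 1, so H_1 ≅ Z ⊕ Z/2.
  H_2: rank ker ∂_2 − rank ∂_3 = (18 − 18) − 0 = 0, and there is no ∂_3, so H_2 ≅ 0.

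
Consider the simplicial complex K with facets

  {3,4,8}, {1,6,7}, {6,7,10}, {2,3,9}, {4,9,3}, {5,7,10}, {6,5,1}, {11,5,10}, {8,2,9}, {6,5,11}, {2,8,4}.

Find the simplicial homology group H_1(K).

We work with the vertex ordering 1 < 2 < 3 < 4 < 5 < 6 < 7 < 8 < 9 < 10 < 11. The simplices of K, each written with vertices in increasing order, are:

  0-simplices (11): [1], [2], [3], [4], [5], [6], [7], [8], [9], [10], [11]
  1-simplices (22): [1,5], [1,6], [1,7], [2,3], [2,4], [2,8], [2,9], [3,4], [3,8], [3,9], [4,8], [4,9], [5,6], [5,7], [5,10], [5,11], [6,7], [6,10], [6,11], [7,10], [8,9], [10,11]
  2-simplices (11): [1,5,6], [1,6,7], [2,3,9], [2,4,8], [2,8,9], [3,4,8], [3,4,9], [5,6,11], [5,7,10], [5,10,11], [6,7,10]

Hence C_0 ≅ Z^11, C_1 ≅ Z^22, C_2 ≅ Z^11.

Boundary ∂_1: C_1 → C_0 is given by ∂[p,q] = [q] − [p].
The resulting 11×22 matrix has rank 9, and its Smith normal form has invariant factors (1,1,1,1,1,1,1,1,1).

Boundary ∂_2: C_2 → C_1 acts by ∂[p,q,r] = [q,r] − [p,r] + [p,q]. For instance
  ∂[2,8,9] = [8,9] − [2,9] + [2,8],
  ∂[2,4,8] = [4,8] − [2,8] + [2,4].
This gives a 22×11 integer matrix of rank 11; reducing to Smith normal form yields diagonal entries (1,1,1,1,1,1,1,1,1,1,1).

Reading off H_k = ker ∂_k / im ∂_{k+1}:

  H_1: rank ker ∂_1 − rank ∂_2 = (22 − 9) − 11 = 2, and the invariant factors of ∂_2 are all 1, so H_1 = Z^2.

H_1 = Z^2.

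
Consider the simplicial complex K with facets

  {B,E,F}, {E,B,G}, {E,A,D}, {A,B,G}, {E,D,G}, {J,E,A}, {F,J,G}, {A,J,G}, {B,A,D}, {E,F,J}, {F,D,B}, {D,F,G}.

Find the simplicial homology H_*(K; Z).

H_0 ≅ Z,  H_1 ≅ Z/2,  H_2 = 0.

We work with the vertex ordering A < B < D < E < F < G < J. The simplices of K, each written with vertices in increasing order, are:

  0-simplices (7): A, B, D, E, F, G, J
  1-simplices (18): AB, AD, AE, AG, AJ, BD, BE, BF, BG, DE, DF, DG, EF, EG, EJ, FG, FJ, GJ
  2-simplices (12): ABD, ABG, ADE, AEJ, AGJ, BDF, BEF, BEG, DEG, DFG, EFJ, FGJ

giving chain groups C_0 ≅ Z^7, C_1 ≅ Z^18, C_2 ≅ Z^12.

Boundary ∂_1: C_1 → C_0 maps an edge to its endpoints' difference, ∂[p,q] = q − p.
The resulting 7×18 matrix has rank 6, and its Smith normal form has invariant factors (1,1,1,1,1,1).

∂_2: C_2 → C_1 maps a triangle to the signed sum of its edges. For instance
  ∂ADE = DE − AE + AD,
  ∂AGJ = GJ − AJ + AG.
The resulting 18×12 matrix has rank 12, and its Smith normal form has invariant factors (1,1,1,1,1,1,1,1,1,1,1,2).

Reading off H_k = ker ∂_k / im ∂_{k+1}:

  H_0: rank C_0 − rank ∂_1 = 7 − 6 = 1, and the invariant factors of ∂_1 are all 1, so H_0 = Z.
  H_1: rank ker ∂_1 − rank ∂_2 = (18 − 6) − 12 = 0, and ∂_2 has invariant factor 2 > 1, so H_1 = Z/2.
  H_2: rank ker ∂_2 − rank ∂_3 = (12 − 12) − 0 = 0, and there is no ∂_3, so H_2 = 0.

As a check, the Euler characteristic is 7 − 18 + 12 = 1, which agrees with 1 − 0 + 0 = 1.
(K is a triangulation of the real projective plane RP^2.)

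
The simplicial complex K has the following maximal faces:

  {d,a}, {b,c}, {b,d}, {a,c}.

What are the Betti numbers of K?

b_0 = 1, b_1 = 1.

K has 4 vertices, 4 edges.
rank ∂_0 = 0, rank ∂_1 = 3 ⇒ b_0 = 4 − 0 − 3 = 1; all invariant factors of ∂_1 are 1 so no torsion. So H_0 ≅ Z.
rank ∂_1 = 3, rank ∂_2 = 0 ⇒ b_1 = 4 − 3 − 0 = 1. So H_1 ≅ Z.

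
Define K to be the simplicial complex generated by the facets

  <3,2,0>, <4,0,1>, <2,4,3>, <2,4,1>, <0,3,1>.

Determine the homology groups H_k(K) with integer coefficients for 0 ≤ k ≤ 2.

H_0 ≅ Z,  H_1 ≅ Z,  H_2 = 0.

Take the total order 0 < 1 < 2 < 3 < 4 on the vertex set. Then K (dimension 2) consists of the simplices:

  0-simplices (5): [0], [1], [2], [3], [4]
  1-simplices (10): [0,1], [0,2], [0,3], [0,4], [1,2], [1,3], [1,4], [2,3], [2,4], [3,4]
  2-simplices (5): [0,1,3], [0,1,4], [0,2,3], [1,2,4], [2,3,4]

Hence C_0 ≅ Z^5, C_1 ≅ Z^10, C_2 ≅ Z^5.

The boundary map ∂_1: C_1 → C_0 is given by ∂[p,q] = [q] − [p]. For instance
  ∂[1,3] = [3] − [1].
This gives a 5×10 integer matrix of rank 4; reducing to Smith normal form yields diagonal entries (1,1,1,1).

∂_2: C_2 → C_1 sends each 2-simplex [p,q,r] to [q,r] − [p,r] + [p,q]. For instance
  ∂[2,3,4] = [3,4] − [2,4] + [2,3],
  ∂[0,1,3] = [1,3] − [0,3] + [0,1].
The resulting 10×5 matrix has rank 5, and its Smith normal form has invariant factors (1,1,1,1,1).

Now H_k = ker ∂_k / im ∂_{k+1}, so:

  H_0: rank C_0 − rank ∂_1 = 5 − 4 = 1, and the invariant factors of ∂_1 are all 1, so H_0 ≅ Z.
  H_1: rank ker ∂_1 − rank ∂_2 = (10 − 4) − 5 = 1, and the invariant factors of ∂_2 are all 1, so H_1 ≅ Z.
  H_2: rank ker ∂_2 − rank ∂_3 = (5 − 5) − 0 = 0, and there is no ∂_3, so H_2 ≅ 0.

As a check, the Euler characteristic is 5 − 10 + 5 = 0, which agrees with 1 − 1 + 0 = 0.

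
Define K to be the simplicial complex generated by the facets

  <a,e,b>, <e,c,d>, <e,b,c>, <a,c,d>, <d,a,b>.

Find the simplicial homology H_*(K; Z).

K has 5 vertices, 10 edges, 5 triangles.
rank ∂_0 = 0, rank ∂_1 = 4 ⇒ b_0 = 5 − 0 − 4 = 1; all invariant factors of ∂_1 are 1 so no torsion. So H_0 = Z.
rank ∂_1 = 4, rank ∂_2 = 5 ⇒ b_1 = 10 − 4 − 5 = 1; all invariant factors of ∂_2 are 1 so no torsion. So H_1 = Z.
rank ∂_2 = 5, rank ∂_3 = 0 ⇒ b_2 = 5 − 5 − 0 = 0. So H_2 = 0.

H_0 ≅ Z,  H_1 ≅ Z,  H_2 = 0.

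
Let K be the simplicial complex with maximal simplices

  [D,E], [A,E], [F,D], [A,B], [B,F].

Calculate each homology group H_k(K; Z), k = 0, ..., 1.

Take the total order A < B < D < E < F on the vertex set. Then K (dimension 1) consists of the simplices:

  0-simplices (5): A, B, D, E, F
  1-simplices (5): AB, AE, BF, DE, DF

giving chain groups C_0 ≅ Z^5, C_1 ≅ Z^5.

∂_1: C_1 → C_0 is given by ∂[p,q] = [q] − [p].
As a 5×5 matrix over Z this has rank 4, with invariant factors (1,1,1,1).

Now H_k = ker ∂_k / im ∂_{k+1}, so:

  H_0: rank C_0 − rank ∂_1 = 5 − 4 = 1, and the invariant factors of ∂_1 are all 1, so H_0 ≅ Z.
  H_1: rank ker ∂_1 − rank ∂_2 = (5 − 4) − 0 = 1, and there is no ∂_2, so H_1 ≅ Z.

As a check, the Euler characteristic is 5 − 5 = 0, which agrees with 1 − 1 = 0.

H_0 = Z,  H_1 = Z.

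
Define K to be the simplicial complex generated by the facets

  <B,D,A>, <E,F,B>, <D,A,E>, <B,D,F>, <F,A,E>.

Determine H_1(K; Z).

Order the vertices as A < B < D < E < F. Listing each simplex with vertices in this order, K has dimension 2 with simplices:

  0-simplices (5): A, B, D, E, F
  1-simplices (10): AB, AD, AE, AF, BD, BE, BF, DE, DF, EF
  2-simplices (5): ABD, ADE, AEF, BDF, BEF

giving chain groups C_0 ≅ Z^5, C_1 ≅ Z^10, C_2 ≅ Z^5.

∂_1: C_1 → C_0 sends each edge [p,q] (with p < q) to q − p. For instance
  ∂AE = E − A.
This gives a 5×10 integer matrix of rank 4; reducing to Smith normal form yields diagonal entries (1,1,1,1).

Boundary ∂_2: C_2 → C_1 maps a triangle to the signed sum of its edges. For instance
  ∂BDF = DF − BF + BD,
  ∂ABD = BD − AD + AB.
As a 10×5 matrix over Z this has rank 5, with invariant factors (1,1,1,1,1).

Now H_k = ker ∂_k / im ∂_{k+1}, so:

  H_1: rank ker ∂_1 − rank ∂_2 = (10 − 4) − 5 = 1, and the invariant factors of ∂_2 are all 1, so H_1 = Z.

H_1 = Z.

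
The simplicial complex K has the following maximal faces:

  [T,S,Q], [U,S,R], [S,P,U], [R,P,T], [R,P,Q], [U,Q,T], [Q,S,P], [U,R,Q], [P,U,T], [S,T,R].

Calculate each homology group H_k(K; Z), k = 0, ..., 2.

Take the total order P < Q < R < S < T < U on the vertex set. Then K (dimension 2) consists of the simplices:

  0-simplices (6): P, Q, R, S, T, U
  1-simplices (15): PQ, PR, PS, PT, PU, QR, QS, QT, QU, RS, RT, RU, ST, SU, TU
  2-simplices (10): PQR, PQS, PRT, PSU, PTU, QRU, QST, QTU, RST, RSU

giving chain groups C_0 ≅ Z^6, C_1 ≅ Z^15, C_2 ≅ Z^10.

Boundary ∂_1: C_1 → C_0 maps an edge to its endpoints' difference, ∂[p,q] = q − p. For instance
  ∂PS = S − P.
The resulting 6×15 matrix has rank 5, and its Smith normal form has invariant factors (1,1,1,1,1).

Boundary ∂_2: C_2 → C_1 acts by ∂[p,q,r] = [q,r] − [p,r] + [p,q]. For instance
  ∂QST = ST − QT + QS,
  ∂PQS = QS − PS + PQ.
As a 15×10 matrix over Z this has rank 10, with invariant factors (1,1,1,1,1,1,1,1,1,2).

Now H_k = ker ∂_k / im ∂_{k+1}, so:

  H_0: rank C_0 − rank ∂_1 = 6 − 5 = 1, and the invariant factors of ∂_1 are all 1, so H_0 = Z.
  H_1: rank ker ∂_1 − rank ∂_2 = (15 − 5) − 10 = 0, and ∂_2 has invariant factor 2 > 1, so H_1 = Z/2.
  H_2: rank ker ∂_2 − rank ∂_3 = (10 − 10) − 0 = 0, and there is no ∂_3, so H_2 = 0.

(K is a triangulation of the real projective plane RP^2.)

H_0 ≅ Z,  H_1 ≅ Z/2,  H_2 = 0.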